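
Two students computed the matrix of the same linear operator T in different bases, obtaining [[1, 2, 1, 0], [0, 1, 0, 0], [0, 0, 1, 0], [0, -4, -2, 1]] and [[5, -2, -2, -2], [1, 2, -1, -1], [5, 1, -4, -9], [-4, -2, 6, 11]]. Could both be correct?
trace(A) = 4 but trace(B) = 14. The trace is a similarity invariant, so A and B are not similar.

No.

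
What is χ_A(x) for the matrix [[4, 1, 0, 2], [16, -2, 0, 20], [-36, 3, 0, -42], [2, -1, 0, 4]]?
xI - A = [[x - 4, -1, 0, -2], [-16, x + 2, 0, -20], [36, -3, x, 42], [-2, 1, 0, x - 4]].

Expanding det(xI - A) along the first row:
det(xI - A) = + (x - 4)·det([[x + 2, 0, -20], [-3, x, 42], [1, 0, x - 4]]) - (-1)·det([[-16, 0, -20], [36, x, 42], [-2, 0, x - 4]]) + (0)·det([[-16, x + 2, -20], [36, -3, 42], [-2, 1, x - 4]]) - (-2)·det([[-16, x + 2, 0], [36, -3, x], [-2, 1, 0]]).

Evaluating gives χ_A(x) = x^4 - 6x^3 = x^3(x - 6).

χ_A(x) = x^3(x - 6)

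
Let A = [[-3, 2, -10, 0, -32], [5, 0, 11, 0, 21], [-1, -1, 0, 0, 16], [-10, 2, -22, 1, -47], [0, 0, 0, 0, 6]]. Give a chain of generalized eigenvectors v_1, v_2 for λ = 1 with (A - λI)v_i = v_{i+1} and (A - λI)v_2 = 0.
v_1 = [[2, -2, -1, 4, 0]]^T, v_2 = [[-2, 1, 1, -2, 0]]^T

We seek v_1 ∈ ker((A - I)^2) \ ker(A - I), then set v_{i+1} = (A - I) v_i.

One such chain is v_1 = [[2, -2, -1, 4, 0]]^T, v_2 = [[-2, 1, 1, -2, 0]]^T. Check: (A - I) v_2 = [[0, 0, 0, 0, 0]]^T = 0.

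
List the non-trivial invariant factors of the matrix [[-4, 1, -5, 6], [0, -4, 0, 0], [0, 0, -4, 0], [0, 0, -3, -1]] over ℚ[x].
x + 4, (x + 1)(x + 4)^2

The Jordan structure of A has elementary divisors (x + 4)^2, (x + 4), (x + 1). Arranging the block sizes at each eigenvalue in decreasing order and taking row products gives the invariant factors.

Invariant factors (smallest first, each dividing the next): x + 4, (x + 1)(x + 4)^2.

Check: the last factor (x + 1)(x + 4)^2 is the minimal polynomial, and the product (x + 1)(x + 4)^3 is the characteristic polynomial.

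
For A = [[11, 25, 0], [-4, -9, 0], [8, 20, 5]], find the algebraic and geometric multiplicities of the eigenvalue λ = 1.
The characteristic polynomial is (x - 5)(x - 1)^2, so the factor x - 1 appears with exponent 2: the algebraic multiplicity is 2.

rank(A - I) = 2, so the eigenspace has dimension 3 - 2 = 1: the geometric multiplicity is 1.

Since 1 < 2, A is not diagonalizable.

algebraic multiplicity 2, geometric multiplicity 1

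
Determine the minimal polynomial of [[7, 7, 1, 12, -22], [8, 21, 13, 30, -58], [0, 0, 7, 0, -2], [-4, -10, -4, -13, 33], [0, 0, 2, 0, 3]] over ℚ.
The characteristic polynomial factors as (x - 5)^5. The minimal polynomial is ∏(x - λ)^{k_λ} where k_λ is the size of the largest Jordan block at λ.

For λ = 5: rank(A - 5I) = 3, and the largest Jordan block has size 3 (the smallest k with rank((A - 5I)^k) = rank((A - 5I)^(k+1))).

So m_A(x) = (x - 5)^3.

m_A(x) = (x - 5)^3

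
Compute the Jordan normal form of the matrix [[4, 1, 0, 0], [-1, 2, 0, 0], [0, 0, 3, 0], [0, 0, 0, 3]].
J = [[3, 1, 0, 0], [0, 3, 0, 0], [0, 0, 3, 0], [0, 0, 0, 3]]

The characteristic polynomial is det(xI - A) = (x - 3)^4, so the eigenvalues are 3 (algebraic multiplicity 4).

For λ = 3: rank(A - 3I) = 1, rank((A - 3I)^2) = 0. The eigenspace has dimension 4 - 1 = 3, so there are 3 Jordan blocks; the rank sequence gives block sizes [2, 1, 1].

Assembling the blocks gives the Jordan form J above.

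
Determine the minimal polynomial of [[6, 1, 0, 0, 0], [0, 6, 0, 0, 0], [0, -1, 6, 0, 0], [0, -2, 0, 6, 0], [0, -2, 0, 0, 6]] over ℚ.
The characteristic polynomial factors as (x - 6)^5. The minimal polynomial is ∏(x - λ)^{k_λ} where k_λ is the size of the largest Jordan block at λ.

For λ = 6: rank(A - 6I) = 1, and the largest Jordan block has size 2 (the smallest k with rank((A - 6I)^k) = rank((A - 6I)^(k+1))).

So m_A(x) = (x - 6)^2.

m_A(x) = (x - 6)^2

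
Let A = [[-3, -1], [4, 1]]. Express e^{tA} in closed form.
e^{tA} = [[(1 - 2*t)*e^{-t}, -t*e^{-t}], [4*t*e^{-t}, (2*t + 1)*e^{-t}]]

A has Jordan form J = [[-1, 1], [0, -1]] with A = PJP^{-1}, so e^{tA} = P e^{tJ} P^{-1}.

For a Jordan block J_k(λ), e^{tJ_k(λ)} = e^{λt} · (I + tN + t^2 N^2/2! + ... + t^{k-1} N^{k-1}/(k-1)!) where N is the nilpotent superdiagonal part.

Assembling the blocks and conjugating back gives the entries of e^{tA} as shown above.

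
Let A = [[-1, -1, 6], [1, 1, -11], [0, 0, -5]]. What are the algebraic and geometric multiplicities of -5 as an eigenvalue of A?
algebraic multiplicity 1, geometric multiplicity 1

The characteristic polynomial is x^2(x + 5), so the factor x + 5 appears with exponent 1: the algebraic multiplicity is 1.

rank(A + 5I) = 2, so the eigenspace has dimension 3 - 2 = 1: the geometric multiplicity is 1.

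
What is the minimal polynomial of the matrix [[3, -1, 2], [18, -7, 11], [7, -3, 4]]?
The characteristic polynomial factors as x^3. The minimal polynomial is ∏(x - λ)^{k_λ} where k_λ is the size of the largest Jordan block at λ.

For λ = 0: rank(A) = 2, and the largest Jordan block has size 3 (the smallest k with rank(A^k) = rank(A^(k+1))).

So m_A(x) = x^3.

m_A(x) = x^3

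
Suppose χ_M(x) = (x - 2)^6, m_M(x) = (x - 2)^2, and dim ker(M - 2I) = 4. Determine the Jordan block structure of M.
Jordan blocks: (2, 2), (2, 2), (2, 1), (2, 1)

λ = 2: algebraic multiplicity 6 (exponent in χ_M), largest block size 2 (exponent in m_M), 4 blocks (geometric multiplicity). These force block sizes [2, 2, 1, 1].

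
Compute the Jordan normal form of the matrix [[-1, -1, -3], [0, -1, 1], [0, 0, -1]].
The characteristic polynomial is det(xI - A) = (x + 1)^3, so the eigenvalues are -1 (algebraic multiplicity 3).

For λ = -1: rank(A + I) = 2, rank((A + I)^2) = 1, rank((A + I)^3) = 0. The eigenspace has dimension 3 - 2 = 1, so there is 1 Jordan block; the rank sequence gives block sizes [3].

Assembling the blocks gives the Jordan form J above.

J = [[-1, 1, 0], [0, -1, 1], [0, 0, -1]]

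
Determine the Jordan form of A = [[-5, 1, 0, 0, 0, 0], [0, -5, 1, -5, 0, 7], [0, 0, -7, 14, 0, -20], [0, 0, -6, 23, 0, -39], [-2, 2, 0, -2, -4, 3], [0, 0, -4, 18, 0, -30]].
The characteristic polynomial is det(xI - A) = (x + 4)^2(x + 5)^4, so the eigenvalues are -5 (algebraic multiplicity 4), -4 (algebraic multiplicity 2).

For λ = -5: rank(A + 5I) = 4, rank((A + 5I)^2) = 3, rank((A + 5I)^3) = 2. The eigenspace has dimension 6 - 4 = 2, so there are 2 Jordan blocks; the rank sequence gives block sizes [3, 1].

For λ = -4: rank(A + 4I) = 5, rank((A + 4I)^2) = 4. The eigenspace has dimension 6 - 5 = 1, so there is 1 Jordan block; the rank sequence gives block sizes [2].

Assembling the blocks gives the Jordan form J above.

J = [[-5, 1, 0, 0, 0, 0], [0, -5, 1, 0, 0, 0], [0, 0, -5, 0, 0, 0], [0, 0, 0, -5, 0, 0], [0, 0, 0, 0, -4, 1], [0, 0, 0, 0, 0, -4]]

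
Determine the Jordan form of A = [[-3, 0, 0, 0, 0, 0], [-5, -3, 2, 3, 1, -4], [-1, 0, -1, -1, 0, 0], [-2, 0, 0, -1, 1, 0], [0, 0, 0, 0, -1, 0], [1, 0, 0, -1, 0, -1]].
The characteristic polynomial is det(xI - A) = (x + 1)^4(x + 3)^2, so the eigenvalues are -3 (algebraic multiplicity 2), -1 (algebraic multiplicity 4).

For λ = -3: rank(A + 3I) = 4. The eigenspace has dimension 6 - 4 = 2, so there are 2 Jordan blocks; the rank sequence gives block sizes [1, 1].

For λ = -1: rank(A + I) = 4, rank((A + I)^2) = 3, rank((A + I)^3) = 2. The eigenspace has dimension 6 - 4 = 2, so there are 2 Jordan blocks; the rank sequence gives block sizes [3, 1].

Assembling the blocks gives the Jordan form J above.

J = [[-3, 0, 0, 0, 0, 0], [0, -3, 0, 0, 0, 0], [0, 0, -1, 1, 0, 0], [0, 0, 0, -1, 1, 0], [0, 0, 0, 0, -1, 0], [0, 0, 0, 0, 0, -1]]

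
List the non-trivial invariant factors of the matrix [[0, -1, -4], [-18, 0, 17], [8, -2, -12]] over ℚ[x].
(x + 4)^3

The Jordan structure of A has elementary divisors (x + 4)^3. Arranging the block sizes at each eigenvalue in decreasing order and taking row products gives the invariant factors.

Invariant factors (smallest first, each dividing the next): (x + 4)^3.

Check: the last factor (x + 4)^3 is the minimal polynomial, and the product (x + 4)^3 is the characteristic polynomial.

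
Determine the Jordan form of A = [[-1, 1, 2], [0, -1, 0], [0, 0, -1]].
J = [[-1, 1, 0], [0, -1, 0], [0, 0, -1]]

The characteristic polynomial is det(xI - A) = (x + 1)^3, so the eigenvalues are -1 (algebraic multiplicity 3).

For λ = -1: rank(A + I) = 1, rank((A + I)^2) = 0. The eigenspace has dimension 3 - 1 = 2, so there are 2 Jordan blocks; the rank sequence gives block sizes [2, 1].

Assembling the blocks gives the Jordan form J above.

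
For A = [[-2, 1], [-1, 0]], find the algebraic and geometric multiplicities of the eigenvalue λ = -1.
algebraic multiplicity 2, geometric multiplicity 1

The characteristic polynomial is (x + 1)^2, so the factor x + 1 appears with exponent 2: the algebraic multiplicity is 2.

rank(A + I) = 1, so the eigenspace has dimension 2 - 1 = 1: the geometric multiplicity is 1.

Since 1 < 2, A is not diagonalizable.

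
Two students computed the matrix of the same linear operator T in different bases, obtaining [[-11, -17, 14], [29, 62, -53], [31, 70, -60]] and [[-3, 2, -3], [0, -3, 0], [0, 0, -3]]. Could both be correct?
Both have characteristic polynomial (x + 3)^3, but the minimal polynomial of A is (x + 3)^3 while the minimal polynomial of B is (x + 3)^2. The minimal polynomial is a similarity invariant, so A and B are not similar.

No.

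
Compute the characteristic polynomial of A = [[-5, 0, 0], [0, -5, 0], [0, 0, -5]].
xI - A = [[x + 5, 0, 0], [0, x + 5, 0], [0, 0, x + 5]].

Expanding det(xI - A) along the first row:
det(xI - A) = + (x + 5)·det([[x + 5, 0], [0, x + 5]]) - (0)·det([[0, 0], [0, x + 5]]) + (0)·det([[0, x + 5], [0, 0]]).

Evaluating gives χ_A(x) = x^3 + 15x^2 + 75x + 125 = (x + 5)^3.

χ_A(x) = (x + 5)^3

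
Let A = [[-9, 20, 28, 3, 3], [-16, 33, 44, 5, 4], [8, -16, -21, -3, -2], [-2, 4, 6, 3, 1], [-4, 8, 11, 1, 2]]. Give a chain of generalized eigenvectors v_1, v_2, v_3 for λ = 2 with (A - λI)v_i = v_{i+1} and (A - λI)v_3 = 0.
v_1 = [[4, 2, 0, 0, 1]]^T, v_2 = [[-1, 2, -2, 1, 0]]^T, v_3 = [[-2, -5, 3, -1, -1]]^T

We seek v_1 ∈ ker((A - 2I)^3) \ ker((A - 2I)^2), then set v_{i+1} = (A - 2I) v_i.

One such chain is v_1 = [[4, 2, 0, 0, 1]]^T, v_2 = [[-1, 2, -2, 1, 0]]^T, v_3 = [[-2, -5, 3, -1, -1]]^T. Check: (A - 2I) v_3 = [[0, 0, 0, 0, 0]]^T = 0.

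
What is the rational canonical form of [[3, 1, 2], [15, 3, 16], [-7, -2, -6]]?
The invariant factors of A (the non-unit diagonal entries of the Smith normal form of xI - A over ℚ[x]) are x^3 + 4x - 2, each dividing the next. The characteristic polynomial is their product, x^3 + 4x - 2.

The rational canonical form is the block-diagonal matrix of companion matrices C(f_i):
R = [[0, 0, 2], [1, 0, -4], [0, 1, 0]].

Note the characteristic polynomial does not split into linear factors over ℚ, so A has no Jordan form over ℚ; the rational canonical form exists over any field.

R = [[0, 0, 2], [1, 0, -4], [0, 1, 0]]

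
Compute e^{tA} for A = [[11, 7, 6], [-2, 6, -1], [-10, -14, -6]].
A has Jordan form J = [[-1, 0, 0], [0, 6, 1], [0, 0, 6]] with A = PJP^{-1}, so e^{tA} = P e^{tJ} P^{-1}.

For a Jordan block J_k(λ), e^{tJ_k(λ)} = e^{λt} · (I + tN + t^2 N^2/2! + ... + t^{k-1} N^{k-1}/(k-1)!) where N is the nilpotent superdiagonal part.

Assembling the blocks and conjugating back gives the entries of e^{tA} as shown above.

e^{tA} = [[(2*(1 - t)*e^{7*t} - 1)*e^{-t}, (e^{7*t} - 1)*e^{-t}, ((1 - t)*e^{7*t} - 1)*e^{-t}], [-2*t*e^{6*t}, e^{6*t}, -t*e^{6*t}], [2*((2*t - 1)*e^{7*t} + 1)*e^{-t}, 2*(1 - e^{7*t})*e^{-t}, ((2*t - 1)*e^{7*t} + 2)*e^{-t}]]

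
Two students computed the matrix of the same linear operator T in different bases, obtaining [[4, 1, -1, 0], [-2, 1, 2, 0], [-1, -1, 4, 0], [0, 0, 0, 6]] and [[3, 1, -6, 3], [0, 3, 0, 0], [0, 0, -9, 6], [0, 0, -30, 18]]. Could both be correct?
Yes.

Two matrices over a field are similar if and only if they have the same invariant factors.

Both A and B have characteristic polynomial (x - 6)(x - 3)^3 and minimal polynomial (x - 6)(x - 3)^2. Computing further, both have invariant factors x - 3, (x - 6)(x - 3)^2. Hence A and B are similar.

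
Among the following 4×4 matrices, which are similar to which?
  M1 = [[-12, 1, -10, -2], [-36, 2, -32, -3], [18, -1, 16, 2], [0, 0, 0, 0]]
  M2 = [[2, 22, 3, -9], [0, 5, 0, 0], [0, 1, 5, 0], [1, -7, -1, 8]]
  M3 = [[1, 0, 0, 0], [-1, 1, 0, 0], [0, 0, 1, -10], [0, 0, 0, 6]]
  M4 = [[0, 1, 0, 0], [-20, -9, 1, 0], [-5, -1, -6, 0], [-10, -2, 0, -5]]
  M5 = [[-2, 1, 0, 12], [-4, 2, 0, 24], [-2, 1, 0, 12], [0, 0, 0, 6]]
Characteristic polynomials: χ_{M1} = x^3(x - 6), χ_{M2} = (x - 5)^4, χ_{M3} = (x - 6)(x - 1)^3, χ_{M4} = (x + 5)^4, χ_{M5} = x^3(x - 6).

{M1}: invariant factors x^3(x - 6).

{M2}: invariant factors (x - 5)^2, (x - 5)^2.

{M3}: invariant factors x - 1, (x - 6)(x - 1)^2.

{M4}: invariant factors x + 5, (x + 5)^3.

{M5}: invariant factors x, x^2(x - 6).

Matrices are similar if and only if their invariant-factor lists agree; the partition into similarity classes is {M1}, {M2}, {M3}, {M4}, {M5}.

5 classes: {M1}, {M2}, {M3}, {M4}, {M5}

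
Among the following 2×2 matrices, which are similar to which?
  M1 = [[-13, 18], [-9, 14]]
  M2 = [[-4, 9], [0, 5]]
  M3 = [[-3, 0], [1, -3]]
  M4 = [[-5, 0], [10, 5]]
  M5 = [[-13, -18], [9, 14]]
3 classes: {M1, M2, M5}, {M3}, {M4}

Characteristic polynomials: χ_{M1} = (x - 5)(x + 4), χ_{M2} = (x - 5)(x + 4), χ_{M3} = (x + 3)^2, χ_{M4} = (x - 5)(x + 5), χ_{M5} = (x - 5)(x + 4).

{M1, M2, M5}: invariant factors (x - 5)(x + 4).

{M3}: invariant factors (x + 3)^2.

{M4}: invariant factors (x - 5)(x + 5).

Matrices are similar if and only if their invariant-factor lists agree; the partition into similarity classes is {M1, M2, M5}, {M3}, {M4}.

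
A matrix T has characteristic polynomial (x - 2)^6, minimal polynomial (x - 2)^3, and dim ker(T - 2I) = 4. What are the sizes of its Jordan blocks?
Jordan blocks: (2, 3), (2, 1), (2, 1), (2, 1)

λ = 2: algebraic multiplicity 6 (exponent in χ_T), largest block size 3 (exponent in m_T), 4 blocks (geometric multiplicity). These force block sizes [3, 1, 1, 1].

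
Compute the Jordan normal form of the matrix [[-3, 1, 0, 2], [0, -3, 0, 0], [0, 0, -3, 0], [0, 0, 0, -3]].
The characteristic polynomial is det(xI - A) = (x + 3)^4, so the eigenvalues are -3 (algebraic multiplicity 4).

For λ = -3: rank(A + 3I) = 1, rank((A + 3I)^2) = 0. The eigenspace has dimension 4 - 1 = 3, so there are 3 Jordan blocks; the rank sequence gives block sizes [2, 1, 1].

Assembling the blocks gives the Jordan form J above.

J = [[-3, 1, 0, 0], [0, -3, 0, 0], [0, 0, -3, 0], [0, 0, 0, -3]]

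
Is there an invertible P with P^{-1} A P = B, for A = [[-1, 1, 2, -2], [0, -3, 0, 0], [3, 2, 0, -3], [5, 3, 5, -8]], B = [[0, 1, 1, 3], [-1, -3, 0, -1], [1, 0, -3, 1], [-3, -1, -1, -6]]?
Yes.

Two matrices over a field are similar if and only if they have the same invariant factors.

Both A and B have characteristic polynomial (x + 3)^4 and minimal polynomial (x + 3)^2. Computing further, both have invariant factors (x + 3)^2, (x + 3)^2. Hence A and B are similar.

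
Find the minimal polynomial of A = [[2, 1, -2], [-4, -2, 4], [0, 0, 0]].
m_A(x) = x^2

The characteristic polynomial factors as x^3. The minimal polynomial is ∏(x - λ)^{k_λ} where k_λ is the size of the largest Jordan block at λ.

For λ = 0: rank(A) = 1, and the largest Jordan block has size 2 (the smallest k with rank(A^k) = rank(A^(k+1))).

So m_A(x) = x^2.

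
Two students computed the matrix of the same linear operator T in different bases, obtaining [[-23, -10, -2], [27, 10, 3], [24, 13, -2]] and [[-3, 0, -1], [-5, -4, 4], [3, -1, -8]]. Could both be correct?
Yes.

Two matrices over a field are similar if and only if they have the same invariant factors.

Both A and B have characteristic polynomial (x + 5)^3 and minimal polynomial (x + 5)^3. Computing further, both have invariant factors (x + 5)^3. Hence A and B are similar.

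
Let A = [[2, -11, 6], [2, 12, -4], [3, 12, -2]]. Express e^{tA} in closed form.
e^{tA} = [[(1 - 2*t)*e^{4*t}, t*(3*t - 11)*e^{4*t}, 2*t*(3 - t)*e^{4*t}], [2*t*e^{4*t}, (-3*t^2 + 8*t + 1)*e^{4*t}, 2*t*(t - 2)*e^{4*t}], [3*t*e^{4*t}, 3*t*(8 - 3*t)*e^{4*t}/2, (3*t^2 - 6*t + 1)*e^{4*t}]]

A has Jordan form J = [[4, 1, 0], [0, 4, 1], [0, 0, 4]] with A = PJP^{-1}, so e^{tA} = P e^{tJ} P^{-1}.

For a Jordan block J_k(λ), e^{tJ_k(λ)} = e^{λt} · (I + tN + t^2 N^2/2! + ... + t^{k-1} N^{k-1}/(k-1)!) where N is the nilpotent superdiagonal part.

Assembling the blocks and conjugating back gives the entries of e^{tA} as shown above.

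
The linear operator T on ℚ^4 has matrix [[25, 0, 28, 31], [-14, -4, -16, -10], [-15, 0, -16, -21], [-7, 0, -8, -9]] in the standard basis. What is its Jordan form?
The characteristic polynomial is det(xI - A) = (x - 2)^2(x + 4)^2, so the eigenvalues are -4 (algebraic multiplicity 2), 2 (algebraic multiplicity 2).

For λ = -4: rank(A + 4I) = 2. The eigenspace has dimension 4 - 2 = 2, so there are 2 Jordan blocks; the rank sequence gives block sizes [1, 1].

For λ = 2: rank(A - 2I) = 3, rank((A - 2I)^2) = 2. The eigenspace has dimension 4 - 3 = 1, so there is 1 Jordan block; the rank sequence gives block sizes [2].

Assembling the blocks gives the Jordan form J above.

J = [[-4, 0, 0, 0], [0, -4, 0, 0], [0, 0, 2, 1], [0, 0, 0, 2]]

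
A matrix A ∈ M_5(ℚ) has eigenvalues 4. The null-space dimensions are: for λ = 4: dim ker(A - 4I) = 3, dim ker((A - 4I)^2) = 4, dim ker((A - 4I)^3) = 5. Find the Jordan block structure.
Jordan blocks: (4, 3), (4, 1), (4, 1)

λ = 4: successive nullity increments [3, 1, 1] count blocks of size ≥ k; block sizes are [3, 1, 1].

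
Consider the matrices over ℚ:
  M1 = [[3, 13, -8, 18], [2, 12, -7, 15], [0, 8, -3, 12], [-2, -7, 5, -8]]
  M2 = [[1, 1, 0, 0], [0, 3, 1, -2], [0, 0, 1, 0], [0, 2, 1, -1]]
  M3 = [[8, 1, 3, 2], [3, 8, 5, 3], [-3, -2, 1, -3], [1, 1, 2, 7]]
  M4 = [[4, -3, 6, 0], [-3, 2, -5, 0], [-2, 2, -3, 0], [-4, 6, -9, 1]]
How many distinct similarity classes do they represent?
Characteristic polynomials: χ_{M1} = (x - 1)^4, χ_{M2} = (x - 1)^4, χ_{M3} = (x - 6)^4, χ_{M4} = (x - 1)^4.

{M1, M2, M4}: invariant factors x - 1, (x - 1)^3.

{M3}: invariant factors (x - 6)^2, (x - 6)^2.

Matrices are similar if and only if their invariant-factor lists agree; the partition into similarity classes is {M1, M2, M4}, {M3}.

2 classes: {M1, M2, M4}, {M3}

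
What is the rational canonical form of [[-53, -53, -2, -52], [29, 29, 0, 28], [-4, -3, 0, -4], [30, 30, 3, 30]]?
R = [[0, 0, 0, -12], [1, 0, 0, 26], [0, 1, 0, -4], [0, 0, 1, 6]]

The invariant factors of A (the non-unit diagonal entries of the Smith normal form of xI - A over ℚ[x]) are (x - 6)(x^3 + 4x - 2), each dividing the next. The characteristic polynomial is their product, (x - 6)(x^3 + 4x - 2).

The rational canonical form is the block-diagonal matrix of companion matrices C(f_i):
R = [[0, 0, 0, -12], [1, 0, 0, 26], [0, 1, 0, -4], [0, 0, 1, 6]].

Note the characteristic polynomial does not split into linear factors over ℚ, so A has no Jordan form over ℚ; the rational canonical form exists over any field.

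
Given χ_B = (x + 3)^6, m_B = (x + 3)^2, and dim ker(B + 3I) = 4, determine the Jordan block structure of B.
Jordan blocks: (-3, 2), (-3, 2), (-3, 1), (-3, 1)

λ = -3: algebraic multiplicity 6 (exponent in χ_B), largest block size 2 (exponent in m_B), 4 blocks (geometric multiplicity). These force block sizes [2, 2, 1, 1].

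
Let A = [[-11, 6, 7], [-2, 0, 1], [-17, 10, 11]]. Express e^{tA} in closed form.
A has Jordan form J = [[0, 1, 0], [0, 0, 1], [0, 0, 0]] with A = PJP^{-1}, so e^{tA} = P e^{tJ} P^{-1}.

For a Jordan block J_k(λ), e^{tJ_k(λ)} = e^{λt} · (I + tN + t^2 N^2/2! + ... + t^{k-1} N^{k-1}/(k-1)!) where N is the nilpotent superdiagonal part.

Assembling the blocks and conjugating back gives the entries of e^{tA} as shown above.

e^{tA} = [[-5*t^2 - 11*t + 1, 2*t*(t + 3), t*(3*t + 7)], [t*(5*t - 4)/2, 1 - t^2, t*(1 - 3*t/2)], [t*(-10*t - 17), 2*t*(2*t + 5), 6*t^2 + 11*t + 1]]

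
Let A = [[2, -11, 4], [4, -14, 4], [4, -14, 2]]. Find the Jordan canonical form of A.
The characteristic polynomial is det(xI - A) = (x + 2)(x + 4)^2, so the eigenvalues are -4 (algebraic multiplicity 2), -2 (algebraic multiplicity 1).

For λ = -4: rank(A + 4I) = 2, rank((A + 4I)^2) = 1. The eigenspace has dimension 3 - 2 = 1, so there is 1 Jordan block; the rank sequence gives block sizes [2].

For λ = -2: algebraic multiplicity 1 gives one 1×1 block.

Assembling the blocks gives the Jordan form J above.

J = [[-4, 1, 0], [0, -4, 0], [0, 0, -2]]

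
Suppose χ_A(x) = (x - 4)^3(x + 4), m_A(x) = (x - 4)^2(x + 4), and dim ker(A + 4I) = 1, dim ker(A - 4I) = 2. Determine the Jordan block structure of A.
λ = -4: algebraic multiplicity 1 (exponent in χ_A), largest block size 1 (exponent in m_A), 1 block (geometric multiplicity). This forces block sizes [1].
λ = 4: algebraic multiplicity 3 (exponent in χ_A), largest block size 2 (exponent in m_A), 2 blocks (geometric multiplicity). These force block sizes [2, 1].

Jordan blocks: (-4, 1), (4, 2), (4, 1)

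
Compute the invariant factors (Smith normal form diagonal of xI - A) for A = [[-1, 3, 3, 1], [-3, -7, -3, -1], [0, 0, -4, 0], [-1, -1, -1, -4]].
The Jordan structure of A has elementary divisors (x + 4)^3, (x + 4). Arranging the block sizes at each eigenvalue in decreasing order and taking row products gives the invariant factors.

Invariant factors (smallest first, each dividing the next): x + 4, (x + 4)^3.

Check: the last factor (x + 4)^3 is the minimal polynomial, and the product (x + 4)^4 is the characteristic polynomial.

x + 4, (x + 4)^3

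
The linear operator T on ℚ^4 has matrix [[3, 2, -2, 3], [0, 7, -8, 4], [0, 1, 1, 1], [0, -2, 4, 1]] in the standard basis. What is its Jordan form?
J = [[3, 1, 0, 0], [0, 3, 0, 0], [0, 0, 3, 1], [0, 0, 0, 3]]

The characteristic polynomial is det(xI - A) = (x - 3)^4, so the eigenvalues are 3 (algebraic multiplicity 4).

For λ = 3: rank(A - 3I) = 2, rank((A - 3I)^2) = 0. The eigenspace has dimension 4 - 2 = 2, so there are 2 Jordan blocks; the rank sequence gives block sizes [2, 2].

Assembling the blocks gives the Jordan form J above.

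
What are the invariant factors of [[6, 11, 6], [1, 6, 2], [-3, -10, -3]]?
(x - 3)^3

The Jordan structure of A has elementary divisors (x - 3)^3. Arranging the block sizes at each eigenvalue in decreasing order and taking row products gives the invariant factors.

Invariant factors (smallest first, each dividing the next): (x - 3)^3.

Check: the last factor (x - 3)^3 is the minimal polynomial, and the product (x - 3)^3 is the characteristic polynomial.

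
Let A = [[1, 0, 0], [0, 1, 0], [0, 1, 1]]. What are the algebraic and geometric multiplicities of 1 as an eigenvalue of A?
The characteristic polynomial is (x - 1)^3, so the factor x - 1 appears with exponent 3: the algebraic multiplicity is 3.

rank(A - I) = 1, so the eigenspace has dimension 3 - 1 = 2: the geometric multiplicity is 2.

Since 2 < 3, A is not diagonalizable.

algebraic multiplicity 3, geometric multiplicity 2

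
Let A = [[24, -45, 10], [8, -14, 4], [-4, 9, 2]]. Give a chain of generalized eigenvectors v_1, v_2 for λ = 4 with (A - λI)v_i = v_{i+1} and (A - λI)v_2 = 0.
We seek v_1 ∈ ker((A - 4I)^2) \ ker(A - 4I), then set v_{i+1} = (A - 4I) v_i.

One such chain is v_1 = [[-8, -3, 2]]^T, v_2 = [[-5, -2, 1]]^T. Check: (A - 4I) v_2 = [[0, 0, 0]]^T = 0.

v_1 = [[-8, -3, 2]]^T, v_2 = [[-5, -2, 1]]^T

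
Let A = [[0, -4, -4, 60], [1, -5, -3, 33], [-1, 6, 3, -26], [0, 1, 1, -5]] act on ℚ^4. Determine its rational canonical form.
R = [[0, 0, 0, 40], [1, 0, 0, 28], [0, 1, 0, -6], [0, 0, 1, -7]]

The invariant factors of A (the non-unit diagonal entries of the Smith normal form of xI - A over ℚ[x]) are (x - 2)(x + 2)^2(x + 5), each dividing the next. The characteristic polynomial is their product, (x - 2)(x + 2)^2(x + 5).

The rational canonical form is the block-diagonal matrix of companion matrices C(f_i):
R = [[0, 0, 0, 40], [1, 0, 0, 28], [0, 1, 0, -6], [0, 0, 1, -7]].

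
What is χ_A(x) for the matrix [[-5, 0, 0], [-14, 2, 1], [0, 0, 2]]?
xI - A = [[x + 5, 0, 0], [14, x - 2, -1], [0, 0, x - 2]].

Expanding det(xI - A) along the first row:
det(xI - A) = + (x + 5)·det([[x - 2, -1], [0, x - 2]]) - (0)·det([[14, -1], [0, x - 2]]) + (0)·det([[14, x - 2], [0, 0]]).

Evaluating gives χ_A(x) = x^3 + x^2 - 16x + 20 = (x - 2)^2(x + 5).

χ_A(x) = (x - 2)^2(x + 5)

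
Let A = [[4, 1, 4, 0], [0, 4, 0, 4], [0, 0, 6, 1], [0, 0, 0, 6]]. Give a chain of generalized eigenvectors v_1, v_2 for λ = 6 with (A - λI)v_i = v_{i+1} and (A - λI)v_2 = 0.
v_1 = [[0, 2, 0, 1]]^T, v_2 = [[2, 0, 1, 0]]^T

We seek v_1 ∈ ker((A - 6I)^2) \ ker(A - 6I), then set v_{i+1} = (A - 6I) v_i.

One such chain is v_1 = [[0, 2, 0, 1]]^T, v_2 = [[2, 0, 1, 0]]^T. Check: (A - 6I) v_2 = [[0, 0, 0, 0]]^T = 0.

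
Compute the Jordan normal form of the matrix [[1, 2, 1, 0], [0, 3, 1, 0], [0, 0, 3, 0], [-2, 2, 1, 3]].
J = [[1, 0, 0, 0], [0, 3, 1, 0], [0, 0, 3, 0], [0, 0, 0, 3]]

The characteristic polynomial is det(xI - A) = (x - 3)^3(x - 1), so the eigenvalues are 1 (algebraic multiplicity 1), 3 (algebraic multiplicity 3).

For λ = 1: algebraic multiplicity 1 gives one 1×1 block.

For λ = 3: rank(A - 3I) = 2, rank((A - 3I)^2) = 1. The eigenspace has dimension 4 - 2 = 2, so there are 2 Jordan blocks; the rank sequence gives block sizes [2, 1].

Assembling the blocks gives the Jordan form J above.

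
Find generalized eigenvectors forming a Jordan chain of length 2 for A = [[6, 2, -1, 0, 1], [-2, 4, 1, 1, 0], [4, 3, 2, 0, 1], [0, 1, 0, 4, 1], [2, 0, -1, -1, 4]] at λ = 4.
v_1 = [[0, 1, -1, 0, 0]]^T, v_2 = [[3, -1, 5, 1, 1]]^T

We seek v_1 ∈ ker((A - 4I)^2) \ ker(A - 4I), then set v_{i+1} = (A - 4I) v_i.

One such chain is v_1 = [[0, 1, -1, 0, 0]]^T, v_2 = [[3, -1, 5, 1, 1]]^T. Check: (A - 4I) v_2 = [[0, 0, 0, 0, 0]]^T = 0.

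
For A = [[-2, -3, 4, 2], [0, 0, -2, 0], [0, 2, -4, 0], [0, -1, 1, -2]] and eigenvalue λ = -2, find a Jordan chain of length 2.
We seek v_1 ∈ ker((A + 2I)^2) \ ker(A + 2I), then set v_{i+1} = (A + 2I) v_i.

One such chain is v_1 = [[-2, 1, 1, 0]]^T, v_2 = [[1, 0, 0, 0]]^T. Check: (A + 2I) v_2 = [[0, 0, 0, 0]]^T = 0.

v_1 = [[-2, 1, 1, 0]]^T, v_2 = [[1, 0, 0, 0]]^T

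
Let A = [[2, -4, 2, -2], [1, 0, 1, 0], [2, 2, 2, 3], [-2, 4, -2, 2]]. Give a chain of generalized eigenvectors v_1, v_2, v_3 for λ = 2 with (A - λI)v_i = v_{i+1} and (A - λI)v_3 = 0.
We seek v_1 ∈ ker((A - 2I)^3) \ ker((A - 2I)^2), then set v_{i+1} = (A - 2I) v_i.

One such chain is v_1 = [[-1, 0, 0, 1]]^T, v_2 = [[-2, -1, 1, 2]]^T, v_3 = [[2, 1, 0, -2]]^T. Check: (A - 2I) v_3 = [[0, 0, 0, 0]]^T = 0.

v_1 = [[-1, 0, 0, 1]]^T, v_2 = [[-2, -1, 1, 2]]^T, v_3 = [[2, 1, 0, -2]]^T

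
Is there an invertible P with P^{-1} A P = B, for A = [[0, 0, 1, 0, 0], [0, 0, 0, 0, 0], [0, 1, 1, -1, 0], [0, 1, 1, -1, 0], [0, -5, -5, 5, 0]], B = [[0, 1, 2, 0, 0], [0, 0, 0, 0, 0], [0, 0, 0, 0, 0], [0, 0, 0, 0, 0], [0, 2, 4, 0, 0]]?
No.

Both have characteristic polynomial x^5, but the minimal polynomial of A is x^3 while the minimal polynomial of B is x^2. The minimal polynomial is a similarity invariant, so A and B are not similar.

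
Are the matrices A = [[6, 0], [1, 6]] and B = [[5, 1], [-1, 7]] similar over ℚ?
Two matrices over a field are similar if and only if they have the same invariant factors.

Both A and B have characteristic polynomial (x - 6)^2 and minimal polynomial (x - 6)^2. Computing further, both have invariant factors (x - 6)^2. Hence A and B are similar.

Yes.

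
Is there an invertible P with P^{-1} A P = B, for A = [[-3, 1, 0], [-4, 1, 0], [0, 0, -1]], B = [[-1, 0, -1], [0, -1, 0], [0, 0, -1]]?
Two matrices over a field are similar if and only if they have the same invariant factors.

Both A and B have characteristic polynomial (x + 1)^3 and minimal polynomial (x + 1)^2. Computing further, both have invariant factors x + 1, (x + 1)^2. Hence A and B are similar.

Yes.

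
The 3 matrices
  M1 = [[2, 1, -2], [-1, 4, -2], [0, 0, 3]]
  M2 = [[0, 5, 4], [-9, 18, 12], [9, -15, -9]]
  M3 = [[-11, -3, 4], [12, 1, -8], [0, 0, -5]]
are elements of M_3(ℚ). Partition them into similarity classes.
2 classes: {M1, M2}, {M3}

Characteristic polynomials: χ_{M1} = (x - 3)^3, χ_{M2} = (x - 3)^3, χ_{M3} = (x + 5)^3.

{M1, M2}: invariant factors x - 3, (x - 3)^2.

{M3}: invariant factors x + 5, (x + 5)^2.

Matrices are similar if and only if their invariant-factor lists agree; the partition into similarity classes is {M1, M2}, {M3}.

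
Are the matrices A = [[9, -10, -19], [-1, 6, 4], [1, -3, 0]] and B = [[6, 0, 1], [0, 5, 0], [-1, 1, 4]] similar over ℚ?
Two matrices over a field are similar if and only if they have the same invariant factors.

Both A and B have characteristic polynomial (x - 5)^3 and minimal polynomial (x - 5)^3. Computing further, both have invariant factors (x - 5)^3. Hence A and B are similar.

Yes.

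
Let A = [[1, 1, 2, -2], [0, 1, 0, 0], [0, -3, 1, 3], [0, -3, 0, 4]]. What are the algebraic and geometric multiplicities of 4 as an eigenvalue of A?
algebraic multiplicity 1, geometric multiplicity 1

The characteristic polynomial is (x - 4)(x - 1)^3, so the factor x - 4 appears with exponent 1: the algebraic multiplicity is 1.

rank(A - 4I) = 3, so the eigenspace has dimension 4 - 3 = 1: the geometric multiplicity is 1.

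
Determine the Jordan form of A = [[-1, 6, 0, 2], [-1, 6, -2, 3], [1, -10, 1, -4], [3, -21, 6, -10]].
The characteristic polynomial is det(xI - A) = (x + 1)^4, so the eigenvalues are -1 (algebraic multiplicity 4).

For λ = -1: rank(A + I) = 2, rank((A + I)^2) = 0. The eigenspace has dimension 4 - 2 = 2, so there are 2 Jordan blocks; the rank sequence gives block sizes [2, 2].

Assembling the blocks gives the Jordan form J above.

J = [[-1, 1, 0, 0], [0, -1, 0, 0], [0, 0, -1, 1], [0, 0, 0, -1]]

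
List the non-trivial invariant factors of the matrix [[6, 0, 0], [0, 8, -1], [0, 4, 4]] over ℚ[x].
x - 6, (x - 6)^2

The Jordan structure of A has elementary divisors (x - 6)^2, (x - 6). Arranging the block sizes at each eigenvalue in decreasing order and taking row products gives the invariant factors.

Invariant factors (smallest first, each dividing the next): x - 6, (x - 6)^2.

Check: the last factor (x - 6)^2 is the minimal polynomial, and the product (x - 6)^3 is the characteristic polynomial.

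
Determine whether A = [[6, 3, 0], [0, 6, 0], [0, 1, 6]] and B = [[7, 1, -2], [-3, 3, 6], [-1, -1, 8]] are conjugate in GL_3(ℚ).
Two matrices over a field are similar if and only if they have the same invariant factors.

Both A and B have characteristic polynomial (x - 6)^3 and minimal polynomial (x - 6)^2. Computing further, both have invariant factors x - 6, (x - 6)^2. Hence A and B are similar.

Yes.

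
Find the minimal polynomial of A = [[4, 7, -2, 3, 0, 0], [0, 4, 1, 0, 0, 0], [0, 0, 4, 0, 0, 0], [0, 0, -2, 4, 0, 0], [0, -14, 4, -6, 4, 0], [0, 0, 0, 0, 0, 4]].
m_A(x) = (x - 4)^3

The characteristic polynomial factors as (x - 4)^6. The minimal polynomial is ∏(x - λ)^{k_λ} where k_λ is the size of the largest Jordan block at λ.

For λ = 4: rank(A - 4I) = 2, and the largest Jordan block has size 3 (the smallest k with rank((A - 4I)^k) = rank((A - 4I)^(k+1))).

So m_A(x) = (x - 4)^3.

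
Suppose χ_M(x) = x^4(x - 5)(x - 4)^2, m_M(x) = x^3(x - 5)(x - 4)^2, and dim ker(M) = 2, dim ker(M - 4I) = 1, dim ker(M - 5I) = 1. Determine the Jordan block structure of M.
Jordan blocks: (0, 3), (0, 1), (4, 2), (5, 1)

λ = 0: algebraic multiplicity 4 (exponent in χ_M), largest block size 3 (exponent in m_M), 2 blocks (geometric multiplicity). These force block sizes [3, 1].
λ = 4: algebraic multiplicity 2 (exponent in χ_M), largest block size 2 (exponent in m_M), 1 block (geometric multiplicity). This forces block sizes [2].
λ = 5: algebraic multiplicity 1 (exponent in χ_M), largest block size 1 (exponent in m_M), 1 block (geometric multiplicity). This forces block sizes [1].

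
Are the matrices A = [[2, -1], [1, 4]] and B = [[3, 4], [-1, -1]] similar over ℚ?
No.

trace(A) = 6 but trace(B) = 2. The trace is a similarity invariant, so A and B are not similar.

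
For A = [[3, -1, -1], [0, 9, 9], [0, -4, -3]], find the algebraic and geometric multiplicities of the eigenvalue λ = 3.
algebraic multiplicity 3, geometric multiplicity 1

The characteristic polynomial is (x - 3)^3, so the factor x - 3 appears with exponent 3: the algebraic multiplicity is 3.

rank(A - 3I) = 2, so the eigenspace has dimension 3 - 2 = 1: the geometric multiplicity is 1.

Since 1 < 3, A is not diagonalizable.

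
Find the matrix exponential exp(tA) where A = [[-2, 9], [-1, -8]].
A has Jordan form J = [[-5, 1], [0, -5]] with A = PJP^{-1}, so e^{tA} = P e^{tJ} P^{-1}.

For a Jordan block J_k(λ), e^{tJ_k(λ)} = e^{λt} · (I + tN + t^2 N^2/2! + ... + t^{k-1} N^{k-1}/(k-1)!) where N is the nilpotent superdiagonal part.

Assembling the blocks and conjugating back gives the entries of e^{tA} as shown above.

e^{tA} = [[(3*t + 1)*e^{-5*t}, 9*t*e^{-5*t}], [-t*e^{-5*t}, (1 - 3*t)*e^{-5*t}]]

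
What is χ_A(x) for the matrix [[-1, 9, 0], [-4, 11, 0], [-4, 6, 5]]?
χ_A(x) = (x - 5)^3

xI - A = [[x + 1, -9, 0], [4, x - 11, 0], [4, -6, x - 5]].

Expanding det(xI - A) along the first row:
det(xI - A) = + (x + 1)·det([[x - 11, 0], [-6, x - 5]]) - (-9)·det([[4, 0], [4, x - 5]]) + (0)·det([[4, x - 11], [4, -6]]).

Evaluating gives χ_A(x) = x^3 - 15x^2 + 75x - 125 = (x - 5)^3.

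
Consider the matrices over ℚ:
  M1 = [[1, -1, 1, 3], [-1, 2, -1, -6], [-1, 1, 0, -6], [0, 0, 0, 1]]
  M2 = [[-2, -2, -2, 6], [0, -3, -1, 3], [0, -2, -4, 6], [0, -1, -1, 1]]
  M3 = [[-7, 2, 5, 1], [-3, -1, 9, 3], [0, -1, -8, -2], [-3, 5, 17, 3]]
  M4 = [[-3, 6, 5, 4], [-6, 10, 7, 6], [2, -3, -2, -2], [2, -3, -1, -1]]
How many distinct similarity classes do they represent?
Characteristic polynomials: χ_{M1} = (x - 1)^4, χ_{M2} = (x + 2)^4, χ_{M3} = (x + 1)(x + 4)^3, χ_{M4} = (x - 1)^4.

{M1, M4}: invariant factors x - 1, (x - 1)^3.

{M2}: invariant factors x + 2, x + 2, (x + 2)^2.

{M3}: invariant factors x + 4, (x + 1)(x + 4)^2.

Matrices are similar if and only if their invariant-factor lists agree; the partition into similarity classes is {M1, M4}, {M2}, {M3}.

3 classes: {M1, M4}, {M2}, {M3}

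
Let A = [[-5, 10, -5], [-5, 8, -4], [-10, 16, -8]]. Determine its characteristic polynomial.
χ_A(x) = x^2(x + 5)

xI - A = [[x + 5, -10, 5], [5, x - 8, 4], [10, -16, x + 8]].

Expanding det(xI - A) along the first row:
det(xI - A) = + (x + 5)·det([[x - 8, 4], [-16, x + 8]]) - (-10)·det([[5, 4], [10, x + 8]]) + (5)·det([[5, x - 8], [10, -16]]).

Evaluating gives χ_A(x) = x^3 + 5x^2 = x^2(x + 5).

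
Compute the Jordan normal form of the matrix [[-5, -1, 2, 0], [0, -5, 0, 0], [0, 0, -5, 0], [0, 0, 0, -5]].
The characteristic polynomial is det(xI - A) = (x + 5)^4, so the eigenvalues are -5 (algebraic multiplicity 4).

For λ = -5: rank(A + 5I) = 1, rank((A + 5I)^2) = 0. The eigenspace has dimension 4 - 1 = 3, so there are 3 Jordan blocks; the rank sequence gives block sizes [2, 1, 1].

Assembling the blocks gives the Jordan form J above.

J = [[-5, 1, 0, 0], [0, -5, 0, 0], [0, 0, -5, 0], [0, 0, 0, -5]]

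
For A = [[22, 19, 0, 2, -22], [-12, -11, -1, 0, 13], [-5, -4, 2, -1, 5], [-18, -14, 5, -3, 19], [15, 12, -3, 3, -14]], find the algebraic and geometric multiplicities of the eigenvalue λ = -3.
algebraic multiplicity 2, geometric multiplicity 1

The characteristic polynomial is x(x - 1)^2(x + 3)^2, so the factor x + 3 appears with exponent 2: the algebraic multiplicity is 2.

rank(A + 3I) = 4, so the eigenspace has dimension 5 - 4 = 1: the geometric multiplicity is 1.

Since 1 < 2, A is not diagonalizable.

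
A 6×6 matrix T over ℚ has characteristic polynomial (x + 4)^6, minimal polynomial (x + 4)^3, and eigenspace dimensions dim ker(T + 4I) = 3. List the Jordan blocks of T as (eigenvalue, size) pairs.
Jordan blocks: (-4, 3), (-4, 2), (-4, 1)

λ = -4: algebraic multiplicity 6 (exponent in χ_T), largest block size 3 (exponent in m_T), 3 blocks (geometric multiplicity). These force block sizes [3, 2, 1].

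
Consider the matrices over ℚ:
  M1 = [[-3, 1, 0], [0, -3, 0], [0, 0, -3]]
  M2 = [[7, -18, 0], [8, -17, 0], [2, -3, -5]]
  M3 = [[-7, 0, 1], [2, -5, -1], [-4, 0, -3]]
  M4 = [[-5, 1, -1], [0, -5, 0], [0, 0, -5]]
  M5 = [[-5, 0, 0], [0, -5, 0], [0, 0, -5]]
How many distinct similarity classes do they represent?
3 classes: {M1}, {M2, M3, M4}, {M5}

Characteristic polynomials: χ_{M1} = (x + 3)^3, χ_{M2} = (x + 5)^3, χ_{M3} = (x + 5)^3, χ_{M4} = (x + 5)^3, χ_{M5} = (x + 5)^3.

{M1}: invariant factors x + 3, (x + 3)^2.

{M2, M3, M4}: invariant factors x + 5, (x + 5)^2.

{M5}: invariant factors x + 5, x + 5, x + 5.

Matrices are similar if and only if their invariant-factor lists agree; the partition into similarity classes is {M1}, {M2, M3, M4}, {M5}.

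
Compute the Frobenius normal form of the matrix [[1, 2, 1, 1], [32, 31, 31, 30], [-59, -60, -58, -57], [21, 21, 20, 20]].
R = [[0, 0, 0, -25], [1, 0, 0, 30], [0, 1, 0, 1], [0, 0, 1, -6]]

The invariant factors of A (the non-unit diagonal entries of the Smith normal form of xI - A over ℚ[x]) are (x^2 + 3x - 5)^2, each dividing the next. The characteristic polynomial is their product, (x^2 + 3x - 5)^2.

The rational canonical form is the block-diagonal matrix of companion matrices C(f_i):
R = [[0, 0, 0, -25], [1, 0, 0, 30], [0, 1, 0, 1], [0, 0, 1, -6]].

Note the characteristic polynomial does not split into linear factors over ℚ, so A has no Jordan form over ℚ; the rational canonical form exists over any field.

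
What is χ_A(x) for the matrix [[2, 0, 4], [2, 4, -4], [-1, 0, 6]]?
χ_A(x) = (x - 4)^3

xI - A = [[x - 2, 0, -4], [-2, x - 4, 4], [1, 0, x - 6]].

Expanding det(xI - A) along the first row:
det(xI - A) = + (x - 2)·det([[x - 4, 4], [0, x - 6]]) - (0)·det([[-2, 4], [1, x - 6]]) + (-4)·det([[-2, x - 4], [1, 0]]).

Evaluating gives χ_A(x) = x^3 - 12x^2 + 48x - 64 = (x - 4)^3.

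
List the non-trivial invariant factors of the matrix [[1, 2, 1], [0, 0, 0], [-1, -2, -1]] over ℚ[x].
x, x^2

The Jordan structure of A has elementary divisors x^2, x. Arranging the block sizes at each eigenvalue in decreasing order and taking row products gives the invariant factors.

Invariant factors (smallest first, each dividing the next): x, x^2.

Check: the last factor x^2 is the minimal polynomial, and the product x^3 is the characteristic polynomial.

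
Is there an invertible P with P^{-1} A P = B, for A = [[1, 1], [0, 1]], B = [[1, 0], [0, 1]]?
Both have characteristic polynomial (x - 1)^2, but the minimal polynomial of A is (x - 1)^2 while the minimal polynomial of B is x - 1. The minimal polynomial is a similarity invariant, so A and B are not similar.

No.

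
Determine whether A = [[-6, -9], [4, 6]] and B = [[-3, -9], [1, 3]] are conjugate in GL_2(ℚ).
Yes.

Two matrices over a field are similar if and only if they have the same invariant factors.

Both A and B have characteristic polynomial x^2 and minimal polynomial x^2. Computing further, both have invariant factors x^2. Hence A and B are similar.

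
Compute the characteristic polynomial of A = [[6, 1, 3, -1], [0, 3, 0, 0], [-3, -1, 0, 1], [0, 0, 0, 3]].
xI - A = [[x - 6, -1, -3, 1], [0, x - 3, 0, 0], [3, 1, x, -1], [0, 0, 0, x - 3]].

Expanding det(xI - A) along the first row:
det(xI - A) = + (x - 6)·det([[x - 3, 0, 0], [1, x, -1], [0, 0, x - 3]]) - (-1)·det([[0, 0, 0], [3, x, -1], [0, 0, x - 3]]) + (-3)·det([[0, x - 3, 0], [3, 1, -1], [0, 0, x - 3]]) - (1)·det([[0, x - 3, 0], [3, 1, x], [0, 0, 0]]).

Evaluating gives χ_A(x) = x^4 - 12x^3 + 54x^2 - 108x + 81 = (x - 3)^4.

χ_A(x) = (x - 3)^4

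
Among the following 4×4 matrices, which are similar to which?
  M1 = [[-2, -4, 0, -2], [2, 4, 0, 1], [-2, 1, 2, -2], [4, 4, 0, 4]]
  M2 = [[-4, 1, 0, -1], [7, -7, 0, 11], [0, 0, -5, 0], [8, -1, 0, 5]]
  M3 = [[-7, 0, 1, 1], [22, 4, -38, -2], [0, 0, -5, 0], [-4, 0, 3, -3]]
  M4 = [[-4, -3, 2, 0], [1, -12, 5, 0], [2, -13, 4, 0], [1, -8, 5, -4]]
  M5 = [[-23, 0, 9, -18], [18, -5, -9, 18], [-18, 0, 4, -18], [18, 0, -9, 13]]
Characteristic polynomials: χ_{M1} = (x - 2)^4, χ_{M2} = (x - 4)(x + 5)^3, χ_{M3} = (x - 4)(x + 5)^3, χ_{M4} = (x + 4)^4, χ_{M5} = (x - 4)(x + 5)^3.

{M1}: invariant factors x - 2, (x - 2)^3.

{M2}: invariant factors x + 5, (x - 4)(x + 5)^2.

{M3}: invariant factors (x - 4)(x + 5)^3.

{M4}: invariant factors x + 4, (x + 4)^3.

{M5}: invariant factors x + 5, x + 5, (x - 4)(x + 5).

Matrices are similar if and only if their invariant-factor lists agree; the partition into similarity classes is {M1}, {M2}, {M3}, {M4}, {M5}.

5 classes: {M1}, {M2}, {M3}, {M4}, {M5}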